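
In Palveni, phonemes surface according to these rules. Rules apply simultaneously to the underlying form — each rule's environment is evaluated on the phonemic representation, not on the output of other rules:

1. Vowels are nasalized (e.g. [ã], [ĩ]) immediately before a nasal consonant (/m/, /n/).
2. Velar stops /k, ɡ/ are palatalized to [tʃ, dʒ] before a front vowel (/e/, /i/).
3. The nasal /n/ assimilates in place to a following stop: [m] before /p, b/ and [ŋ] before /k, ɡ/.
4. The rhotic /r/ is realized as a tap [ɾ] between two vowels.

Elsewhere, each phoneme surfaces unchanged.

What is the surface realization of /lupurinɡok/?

/u/ (between /l/ and /p/) fails the environment for rule 1, so it stays [u].
/u/ (between /p/ and /r/) fails the environment for rule 1, so it stays [u].
/r/ — between /u/ and /i/, between two vowels — surfaces as [ɾ] (rule 4).
/i/ — between /r/ and /n/, before a nasal consonant — surfaces as [ĩ] (rule 1).
/n/ — between /i/ and /ɡ/, before a labial or velar stop — surfaces as [ŋ] (rule 3).
/ɡ/ — between /n/ and /o/; rule 2 does not apply here → [ɡ].
/o/ (between /ɡ/ and /k/): rule 1 targets it, but not before a nasal consonant → unchanged [o].
/k/ (word-final) fails the environment for rule 2, so it stays [k].

[lupuɾĩŋɡok]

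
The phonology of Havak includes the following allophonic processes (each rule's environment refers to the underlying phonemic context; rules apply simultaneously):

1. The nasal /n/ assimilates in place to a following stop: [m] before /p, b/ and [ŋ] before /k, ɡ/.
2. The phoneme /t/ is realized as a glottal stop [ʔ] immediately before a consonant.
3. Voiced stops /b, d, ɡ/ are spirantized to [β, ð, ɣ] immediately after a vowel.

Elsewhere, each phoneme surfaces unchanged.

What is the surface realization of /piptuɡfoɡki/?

/p/ (word-initial): no rule targets it → [p].
/i/ stays [i].
/p/ — not in any rule's target class → [p].
/t/ (between /p/ and /u/): rule 2 targets it, but not immediately before a consonant → unchanged [t].
/u/ (between /t/ and /ɡ/): no rule targets it → [u].
/ɡ/ (between /u/ and /f/) occurs immediately after a vowel → [ɣ] by rule 3.
/f/ stays [f].
/o/ — not in any rule's target class → [o].
/ɡ/ (between /o/ and /k/): immediately after a vowel, so rule 3 applies → [ɣ].
/k/ stays [k].
/i/ — not in any rule's target class → [i].

[piptuɣfoɣki]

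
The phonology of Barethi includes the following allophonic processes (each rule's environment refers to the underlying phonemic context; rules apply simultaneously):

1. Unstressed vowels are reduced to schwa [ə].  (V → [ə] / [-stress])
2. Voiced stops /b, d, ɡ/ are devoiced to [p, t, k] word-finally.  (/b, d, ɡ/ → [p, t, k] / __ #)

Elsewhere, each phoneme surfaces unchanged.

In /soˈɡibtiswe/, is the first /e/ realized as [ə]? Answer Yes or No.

/e/ meets the environment for rule 1 (in an unstressed syllable) → [ə].
The actual realization is [ə], which matches [ə].

Yes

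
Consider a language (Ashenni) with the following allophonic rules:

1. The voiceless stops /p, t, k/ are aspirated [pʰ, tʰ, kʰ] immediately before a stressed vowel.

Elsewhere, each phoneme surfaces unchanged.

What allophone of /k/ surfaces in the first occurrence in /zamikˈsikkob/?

[k]

/k/ — between /i/ and /s/; rule 1 does not apply here → [k].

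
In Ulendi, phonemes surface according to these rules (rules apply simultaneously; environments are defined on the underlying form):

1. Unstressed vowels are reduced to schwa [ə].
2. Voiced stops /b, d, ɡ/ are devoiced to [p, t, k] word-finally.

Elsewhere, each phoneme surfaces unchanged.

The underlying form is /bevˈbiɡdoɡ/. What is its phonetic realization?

/b/ (word-initial) is in the target of rule 2 but the environment (word-finally) is not met → [b].
/e/ meets the environment for rule 1 (in an unstressed syllable) → [ə].
/v/ stays [v].
/b/ (between /v/ and /i/) is in the target of rule 2 but the environment (word-finally) is not met → [b].
/i/ (between /b/ and /ɡ/) fails the environment for rule 1, so it stays [i].
/ɡ/ — between /i/ and /d/; rule 2 does not apply here → [ɡ].
/d/ (between /ɡ/ and /o/) is in the target of rule 2 but the environment (word-finally) is not met → [d].
/o/ (between /d/ and /ɡ/) occurs in an unstressed syllable → [ə] by rule 1.
Rule 2 applies to /ɡ/ (word-final: word-finally) → [k].

[bəvˈbiɡdək]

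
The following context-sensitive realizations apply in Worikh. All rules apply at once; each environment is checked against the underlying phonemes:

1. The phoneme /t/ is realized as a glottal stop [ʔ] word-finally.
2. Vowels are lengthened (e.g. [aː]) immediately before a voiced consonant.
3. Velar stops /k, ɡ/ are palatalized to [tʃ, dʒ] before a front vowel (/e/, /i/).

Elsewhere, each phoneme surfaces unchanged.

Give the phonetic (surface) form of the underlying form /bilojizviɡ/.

[biːloːjiːzviːɡ]

/b/ (word-initial) is unaffected → [b].
/i/ (between /b/ and /l/) occurs before a voiced consonant → [iː] by rule 2.
/l/ stays [l].
/o/ (between /l/ and /j/) occurs before a voiced consonant → [oː] by rule 2.
/j/ (between /o/ and /i/): no rule targets it → [j].
/i/ — between /j/ and /z/, before a voiced consonant — surfaces as [iː] (rule 2).
/z/ stays [z].
/v/ (between /z/ and /i/) is unaffected → [v].
/i/ (between /v/ and /ɡ/): before a voiced consonant, so rule 2 applies → [iː].
/ɡ/ (word-final): rule 3 targets it, but not before a front vowel → unchanged [ɡ].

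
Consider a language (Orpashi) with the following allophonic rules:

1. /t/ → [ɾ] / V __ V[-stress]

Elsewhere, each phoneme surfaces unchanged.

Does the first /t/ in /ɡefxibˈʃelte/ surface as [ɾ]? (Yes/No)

/t/ (between /l/ and /e/) fails the environment for rule 1, so it stays [t].
The actual realization is [t], not [ɾ].

No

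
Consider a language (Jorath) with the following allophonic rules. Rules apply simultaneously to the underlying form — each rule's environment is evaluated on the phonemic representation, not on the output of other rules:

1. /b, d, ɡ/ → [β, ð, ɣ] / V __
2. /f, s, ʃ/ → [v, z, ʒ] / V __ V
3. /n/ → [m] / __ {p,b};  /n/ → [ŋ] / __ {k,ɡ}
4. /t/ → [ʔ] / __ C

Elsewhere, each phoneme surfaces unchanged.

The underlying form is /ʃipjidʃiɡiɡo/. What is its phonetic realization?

/ʃ/ (word-initial) is in the target of rule 2 but the environment (between two vowels) is not met → [ʃ].
/i/ stays [i].
/p/ (between /i/ and /j/) is unaffected → [p].
/j/ stays [j].
/i/ — not in any rule's target class → [i].
/d/ (between /i/ and /ʃ/): immediately after a vowel, so rule 1 applies → [ð].
/ʃ/ (between /d/ and /i/): rule 2 targets it, but not between two vowels → unchanged [ʃ].
/i/ (between /ʃ/ and /ɡ/) is unaffected → [i].
/ɡ/ — between /i/ and /i/, immediately after a vowel — surfaces as [ɣ] (rule 1).
/i/ stays [i].
/ɡ/ meets the environment for rule 1 (immediately after a vowel) → [ɣ].
/o/ stays [o].

[ʃipjiðʃiɣiɣo]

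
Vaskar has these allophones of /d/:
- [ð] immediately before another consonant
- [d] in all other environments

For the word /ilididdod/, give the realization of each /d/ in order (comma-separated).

[d], [ð], [d], [d]

Occurrence 1 (position 4): no conditioning environment matches → elsewhere allophone [d].
Occurrence 2 (position 6): immediately before another consonant → [ð].
Occurrence 3 (position 7): no conditioning environment matches → elsewhere allophone [d].
Occurrence 4 (position 9): no conditioning environment matches → elsewhere allophone [d].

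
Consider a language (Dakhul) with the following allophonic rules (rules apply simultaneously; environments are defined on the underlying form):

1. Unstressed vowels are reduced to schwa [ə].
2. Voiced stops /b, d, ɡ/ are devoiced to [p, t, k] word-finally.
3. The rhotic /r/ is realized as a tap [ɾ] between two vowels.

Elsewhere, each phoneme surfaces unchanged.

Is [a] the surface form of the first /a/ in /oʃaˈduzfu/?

Rule 1 applies to /a/ (between /ʃ/ and /d/: in an unstressed syllable) → [ə].
The actual realization is [ə], not [a].

No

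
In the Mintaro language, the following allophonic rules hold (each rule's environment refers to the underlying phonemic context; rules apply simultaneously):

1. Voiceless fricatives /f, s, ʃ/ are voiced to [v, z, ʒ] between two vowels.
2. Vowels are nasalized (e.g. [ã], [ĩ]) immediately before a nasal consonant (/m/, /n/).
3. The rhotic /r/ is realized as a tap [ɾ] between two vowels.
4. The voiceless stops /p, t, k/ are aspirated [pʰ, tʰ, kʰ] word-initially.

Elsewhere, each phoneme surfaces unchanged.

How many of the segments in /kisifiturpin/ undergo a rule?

4

Segments that undergo a rule: /k/ → [kʰ] (rule 4); /s/ → [z] (rule 1); /f/ → [v] (rule 1); /i/ → [ĩ] (rule 2).
All other segments surface unchanged.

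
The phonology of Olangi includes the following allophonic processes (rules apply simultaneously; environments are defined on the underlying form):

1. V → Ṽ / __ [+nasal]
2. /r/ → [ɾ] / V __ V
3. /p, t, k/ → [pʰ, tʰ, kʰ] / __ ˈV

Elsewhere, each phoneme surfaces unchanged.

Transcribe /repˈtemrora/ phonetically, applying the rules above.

[repˈtʰẽmroɾa]

/r/ (word-initial) is in the target of rule 2 but the environment (between two vowels) is not met → [r].
/e/ (between /r/ and /p/) fails the environment for rule 1, so it stays [e].
/p/ — between /e/ and /t/; rule 3 does not apply here → [p].
/t/ (between /p/ and /e/) occurs immediately before a stressed vowel → [tʰ] by rule 3.
Rule 1 applies to /e/ (between /t/ and /m/: before a nasal consonant) → [ẽ].
/m/ stays [m].
/r/ (between /m/ and /o/) is in the target of rule 2 but the environment (between two vowels) is not met → [r].
/o/ (between /r/ and /r/) is in the target of rule 1 but the environment (before a nasal consonant) is not met → [o].
/r/ meets the environment for rule 2 (between two vowels) → [ɾ].
/a/ (word-final): rule 1 targets it, but not before a nasal consonant → unchanged [a].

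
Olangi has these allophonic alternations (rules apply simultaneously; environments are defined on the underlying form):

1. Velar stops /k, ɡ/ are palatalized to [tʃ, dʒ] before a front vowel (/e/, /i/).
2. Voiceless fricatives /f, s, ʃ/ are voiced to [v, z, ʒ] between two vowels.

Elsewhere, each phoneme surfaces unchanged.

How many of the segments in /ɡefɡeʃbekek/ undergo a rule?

3

Segments that undergo a rule: /ɡ/ → [dʒ] (rule 1); /ɡ/ → [dʒ] (rule 1); /k/ → [tʃ] (rule 1).
All other segments surface unchanged.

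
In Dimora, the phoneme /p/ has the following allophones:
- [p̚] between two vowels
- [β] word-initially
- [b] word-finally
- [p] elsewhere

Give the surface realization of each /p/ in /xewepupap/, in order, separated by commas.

Occurrence 1 (position 5): between two vowels → [p̚].
Occurrence 2 (position 7): between two vowels → [p̚].
Occurrence 3 (position 9): word-finally → [b].

[p̚], [p̚], [b]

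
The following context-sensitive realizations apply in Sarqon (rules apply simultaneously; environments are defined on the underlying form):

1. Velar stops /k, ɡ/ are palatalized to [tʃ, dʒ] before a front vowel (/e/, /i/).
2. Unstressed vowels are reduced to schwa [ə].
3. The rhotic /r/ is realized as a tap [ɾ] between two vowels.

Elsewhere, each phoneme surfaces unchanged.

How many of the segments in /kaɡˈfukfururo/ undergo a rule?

6

Segments that undergo a rule: /a/ → [ə] (rule 2); /u/ → [ə] (rule 2); /r/ → [ɾ] (rule 3); /u/ → [ə] (rule 2); /r/ → [ɾ] (rule 3); /o/ → [ə] (rule 2).
All other segments surface unchanged.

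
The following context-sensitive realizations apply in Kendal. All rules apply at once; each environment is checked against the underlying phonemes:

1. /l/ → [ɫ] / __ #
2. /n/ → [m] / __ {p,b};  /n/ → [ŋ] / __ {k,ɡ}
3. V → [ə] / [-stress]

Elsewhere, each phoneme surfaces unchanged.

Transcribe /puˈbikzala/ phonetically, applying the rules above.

/p/ (word-initial): no rule targets it → [p].
/u/ (between /p/ and /b/): in an unstressed syllable, so rule 3 applies → [ə].
/b/ (between /u/ and /i/): no rule targets it → [b].
/i/ (between /b/ and /k/): rule 3 targets it, but not in an unstressed syllable → unchanged [i].
/k/ — not in any rule's target class → [k].
/z/ stays [z].
/a/ (between /z/ and /l/): in an unstressed syllable, so rule 3 applies → [ə].
/l/ (between /a/ and /a/): rule 1 targets it, but not word-finally → unchanged [l].
/a/ meets the environment for rule 3 (in an unstressed syllable) → [ə].

[pəˈbikzələ]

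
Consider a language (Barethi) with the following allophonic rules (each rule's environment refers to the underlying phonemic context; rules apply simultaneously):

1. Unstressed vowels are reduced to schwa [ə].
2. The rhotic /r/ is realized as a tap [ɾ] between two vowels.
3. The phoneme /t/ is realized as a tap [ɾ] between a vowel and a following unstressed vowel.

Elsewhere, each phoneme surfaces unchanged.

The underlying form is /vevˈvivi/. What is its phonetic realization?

/v/ (word-initial): no rule targets it → [v].
/e/ meets the environment for rule 1 (in an unstressed syllable) → [ə].
/v/ stays [v].
/v/ — not in any rule's target class → [v].
/i/ (between /v/ and /v/) is in the target of rule 1 but the environment (in an unstressed syllable) is not met → [i].
/v/ stays [v].
/i/ (word-final) occurs in an unstressed syllable → [ə] by rule 1.

[vəvˈvivə]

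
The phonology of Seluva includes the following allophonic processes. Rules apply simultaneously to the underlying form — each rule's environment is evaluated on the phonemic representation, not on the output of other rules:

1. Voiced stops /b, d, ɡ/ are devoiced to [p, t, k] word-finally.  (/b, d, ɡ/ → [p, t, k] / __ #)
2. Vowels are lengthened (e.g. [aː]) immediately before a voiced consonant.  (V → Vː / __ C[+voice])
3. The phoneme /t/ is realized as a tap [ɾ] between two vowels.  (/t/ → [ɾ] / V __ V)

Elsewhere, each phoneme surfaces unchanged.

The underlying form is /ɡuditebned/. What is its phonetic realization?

[ɡuːdiɾeːbneːt]

/ɡ/ (word-initial) fails the environment for rule 1, so it stays [ɡ].
/u/ (between /ɡ/ and /d/) occurs before a voiced consonant → [uː] by rule 2.
/d/ (between /u/ and /i/) is in the target of rule 1 but the environment (word-finally) is not met → [d].
/i/ (between /d/ and /t/) is in the target of rule 2 but the environment (before a voiced consonant) is not met → [i].
/t/ meets the environment for rule 3 (between two vowels) → [ɾ].
/e/ — between /t/ and /b/, before a voiced consonant — surfaces as [eː] (rule 2).
/b/ — between /e/ and /n/; rule 1 does not apply here → [b].
/n/ — not in any rule's target class → [n].
/e/ meets the environment for rule 2 (before a voiced consonant) → [eː].
/d/ — word-final, word-finally — surfaces as [t] (rule 1).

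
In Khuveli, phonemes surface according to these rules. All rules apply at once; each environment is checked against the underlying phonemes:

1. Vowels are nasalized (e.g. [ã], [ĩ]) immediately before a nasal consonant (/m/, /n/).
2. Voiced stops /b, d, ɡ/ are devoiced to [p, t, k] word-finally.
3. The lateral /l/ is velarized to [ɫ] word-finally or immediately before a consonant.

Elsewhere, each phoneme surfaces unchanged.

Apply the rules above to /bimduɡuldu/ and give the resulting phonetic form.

/b/ (word-initial) is in the target of rule 2 but the environment (word-finally) is not met → [b].
/i/ (between /b/ and /m/): before a nasal consonant, so rule 1 applies → [ĩ].
/m/ (between /i/ and /d/): no rule targets it → [m].
/d/ (between /m/ and /u/) is in the target of rule 2 but the environment (word-finally) is not met → [d].
/u/ — between /d/ and /ɡ/; rule 1 does not apply here → [u].
/ɡ/ (between /u/ and /u/): rule 2 targets it, but not word-finally → unchanged [ɡ].
/u/ — between /ɡ/ and /l/; rule 1 does not apply here → [u].
/l/ (between /u/ and /d/) occurs word-finally or immediately before a consonant → [ɫ] by rule 3.
/d/ — between /l/ and /u/; rule 2 does not apply here → [d].
/u/ — word-final; rule 1 does not apply here → [u].

[bĩmduɡuɫdu]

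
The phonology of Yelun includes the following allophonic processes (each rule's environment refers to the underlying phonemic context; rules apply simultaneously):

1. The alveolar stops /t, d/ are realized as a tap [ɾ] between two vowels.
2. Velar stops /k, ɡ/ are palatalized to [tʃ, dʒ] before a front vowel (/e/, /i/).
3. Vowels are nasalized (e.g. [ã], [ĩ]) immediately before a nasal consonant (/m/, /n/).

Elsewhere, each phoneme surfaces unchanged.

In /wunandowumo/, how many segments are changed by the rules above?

3

Segments that undergo a rule: /u/ → [ũ] (rule 3); /a/ → [ã] (rule 3); /u/ → [ũ] (rule 3).
All other segments surface unchanged.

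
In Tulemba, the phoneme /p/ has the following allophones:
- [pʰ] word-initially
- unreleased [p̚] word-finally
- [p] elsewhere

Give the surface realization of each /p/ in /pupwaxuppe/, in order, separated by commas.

[pʰ], [p], [p], [p]

Occurrence 1 (position 1): word-initially → [pʰ].
Occurrence 2 (position 3): no conditioning environment matches → elsewhere allophone [p].
Occurrence 3 (position 8): no conditioning environment matches → elsewhere allophone [p].
Occurrence 4 (position 9): no conditioning environment matches → elsewhere allophone [p].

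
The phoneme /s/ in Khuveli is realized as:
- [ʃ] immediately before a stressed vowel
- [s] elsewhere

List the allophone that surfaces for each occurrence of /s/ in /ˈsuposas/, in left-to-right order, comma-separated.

[ʃ], [s], [s]

Occurrence 1 (position 1): immediately before a stressed vowel → [ʃ].
Occurrence 2 (position 5): no conditioning environment matches → elsewhere allophone [s].
Occurrence 3 (position 7): no conditioning environment matches → elsewhere allophone [s].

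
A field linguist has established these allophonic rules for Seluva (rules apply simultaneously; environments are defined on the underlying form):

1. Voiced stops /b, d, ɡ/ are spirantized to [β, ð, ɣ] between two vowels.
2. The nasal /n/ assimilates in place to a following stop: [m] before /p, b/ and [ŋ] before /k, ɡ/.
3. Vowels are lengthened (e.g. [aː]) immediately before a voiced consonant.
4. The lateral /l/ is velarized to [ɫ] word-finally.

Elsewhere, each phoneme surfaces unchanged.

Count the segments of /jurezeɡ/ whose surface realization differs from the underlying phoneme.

3

Segments that undergo a rule: /u/ → [uː] (rule 3); /e/ → [eː] (rule 3); /e/ → [eː] (rule 3).
All other segments surface unchanged.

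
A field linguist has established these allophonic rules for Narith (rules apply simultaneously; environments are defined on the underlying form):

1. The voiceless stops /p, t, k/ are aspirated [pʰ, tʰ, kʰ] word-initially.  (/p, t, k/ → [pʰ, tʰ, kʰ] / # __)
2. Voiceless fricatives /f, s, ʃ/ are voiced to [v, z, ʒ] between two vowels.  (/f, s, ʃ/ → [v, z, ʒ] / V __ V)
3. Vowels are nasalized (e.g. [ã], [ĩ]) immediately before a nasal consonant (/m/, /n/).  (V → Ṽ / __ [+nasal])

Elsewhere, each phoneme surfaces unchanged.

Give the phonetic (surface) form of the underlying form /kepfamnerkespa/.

[kʰepfãmnerkespa]

Rule 1 applies to /k/ (word-initial: word-initially) → [kʰ].
/e/ — between /k/ and /p/; rule 3 does not apply here → [e].
/p/ (between /e/ and /f/) fails the environment for rule 1, so it stays [p].
/f/ (between /p/ and /a/) fails the environment for rule 2, so it stays [f].
/a/ meets the environment for rule 3 (before a nasal consonant) → [ã].
/m/ — not in any rule's target class → [m].
/n/ (between /m/ and /e/) is unaffected → [n].
/e/ (between /n/ and /r/) is in the target of rule 3 but the environment (before a nasal consonant) is not met → [e].
/r/ stays [r].
/k/ (between /r/ and /e/) fails the environment for rule 1, so it stays [k].
/e/ (between /k/ and /s/): rule 3 targets it, but not before a nasal consonant → unchanged [e].
/s/ — between /e/ and /p/; rule 2 does not apply here → [s].
/p/ — between /s/ and /a/; rule 1 does not apply here → [p].
/a/ (word-final) is in the target of rule 3 but the environment (before a nasal consonant) is not met → [a].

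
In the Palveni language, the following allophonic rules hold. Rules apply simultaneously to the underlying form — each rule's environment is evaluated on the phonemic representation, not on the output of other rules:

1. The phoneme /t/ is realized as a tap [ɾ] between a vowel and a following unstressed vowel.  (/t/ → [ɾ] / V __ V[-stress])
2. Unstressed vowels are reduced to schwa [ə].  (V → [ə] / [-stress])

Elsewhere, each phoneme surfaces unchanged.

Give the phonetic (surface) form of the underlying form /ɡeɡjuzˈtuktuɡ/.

/e/ (between /ɡ/ and /ɡ/) occurs in an unstressed syllable → [ə] by rule 2.
/u/ (between /j/ and /z/) occurs in an unstressed syllable → [ə] by rule 2.
/t/ (between /z/ and /u/): rule 1 targets it, but not between a vowel and a following unstressed vowel → unchanged [t].
/u/ (between /t/ and /k/) is in the target of rule 2 but the environment (in an unstressed syllable) is not met → [u].
/t/ (between /k/ and /u/) fails the environment for rule 1, so it stays [t].
/u/ (between /t/ and /ɡ/): in an unstressed syllable, so rule 2 applies → [ə].

[ɡəɡjəzˈtuktəɡ]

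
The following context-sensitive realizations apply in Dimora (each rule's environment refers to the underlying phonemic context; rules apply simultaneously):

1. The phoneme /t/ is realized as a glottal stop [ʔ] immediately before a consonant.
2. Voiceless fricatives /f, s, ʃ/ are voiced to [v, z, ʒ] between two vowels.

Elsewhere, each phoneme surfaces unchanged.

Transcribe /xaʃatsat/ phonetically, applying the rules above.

[xaʒaʔsat]

/ʃ/ — between /a/ and /a/, between two vowels — surfaces as [ʒ] (rule 2).
/t/ — between /a/ and /s/, immediately before a consonant — surfaces as [ʔ] (rule 1).
/s/ (between /t/ and /a/) is in the target of rule 2 but the environment (between two vowels) is not met → [s].
/t/ (word-final) is in the target of rule 1 but the environment (immediately before a consonant) is not met → [t].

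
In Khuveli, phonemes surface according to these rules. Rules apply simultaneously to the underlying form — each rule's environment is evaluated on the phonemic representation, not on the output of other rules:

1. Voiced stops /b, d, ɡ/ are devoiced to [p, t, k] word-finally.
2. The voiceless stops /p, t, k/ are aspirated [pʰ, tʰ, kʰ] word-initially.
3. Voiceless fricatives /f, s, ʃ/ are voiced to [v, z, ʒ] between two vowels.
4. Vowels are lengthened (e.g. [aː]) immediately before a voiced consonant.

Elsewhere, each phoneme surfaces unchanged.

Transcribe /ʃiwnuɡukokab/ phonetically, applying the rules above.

[ʃiːwnuːɡukokaːp]

/ʃ/ (word-initial) fails the environment for rule 3, so it stays [ʃ].
/i/ meets the environment for rule 4 (before a voiced consonant) → [iː].
/w/ stays [w].
/n/ — not in any rule's target class → [n].
/u/ — between /n/ and /ɡ/, before a voiced consonant — surfaces as [uː] (rule 4).
/ɡ/ (between /u/ and /u/) fails the environment for rule 1, so it stays [ɡ].
/u/ — between /ɡ/ and /k/; rule 4 does not apply here → [u].
/k/ (between /u/ and /o/): rule 2 targets it, but not word-initially → unchanged [k].
/o/ — between /k/ and /k/; rule 4 does not apply here → [o].
/k/ — between /o/ and /a/; rule 2 does not apply here → [k].
/a/ — between /k/ and /b/, before a voiced consonant — surfaces as [aː] (rule 4).
/b/ — word-final, word-finally — surfaces as [p] (rule 1).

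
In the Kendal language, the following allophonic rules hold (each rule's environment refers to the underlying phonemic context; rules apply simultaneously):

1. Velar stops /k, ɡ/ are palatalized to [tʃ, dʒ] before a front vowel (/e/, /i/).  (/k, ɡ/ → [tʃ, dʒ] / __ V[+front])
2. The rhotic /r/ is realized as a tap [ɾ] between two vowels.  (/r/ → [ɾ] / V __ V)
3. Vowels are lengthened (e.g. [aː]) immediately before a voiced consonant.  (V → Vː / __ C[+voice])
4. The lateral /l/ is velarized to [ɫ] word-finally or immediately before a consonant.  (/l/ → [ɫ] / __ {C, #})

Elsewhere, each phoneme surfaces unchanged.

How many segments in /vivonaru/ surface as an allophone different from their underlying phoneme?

Segments that undergo a rule: /i/ → [iː] (rule 3); /o/ → [oː] (rule 3); /a/ → [aː] (rule 3); /r/ → [ɾ] (rule 2).
All other segments surface unchanged.

4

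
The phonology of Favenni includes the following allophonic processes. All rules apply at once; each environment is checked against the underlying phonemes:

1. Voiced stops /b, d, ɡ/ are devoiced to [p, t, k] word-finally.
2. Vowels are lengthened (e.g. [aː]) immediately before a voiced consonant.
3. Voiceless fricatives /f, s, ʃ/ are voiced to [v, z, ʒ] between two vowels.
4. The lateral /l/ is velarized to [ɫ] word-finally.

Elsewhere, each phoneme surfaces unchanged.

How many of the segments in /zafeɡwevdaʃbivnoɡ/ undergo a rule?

6

Segments that undergo a rule: /f/ → [v] (rule 3); /e/ → [eː] (rule 2); /e/ → [eː] (rule 2); /i/ → [iː] (rule 2); /o/ → [oː] (rule 2); /ɡ/ → [k] (rule 1).
All other segments surface unchanged.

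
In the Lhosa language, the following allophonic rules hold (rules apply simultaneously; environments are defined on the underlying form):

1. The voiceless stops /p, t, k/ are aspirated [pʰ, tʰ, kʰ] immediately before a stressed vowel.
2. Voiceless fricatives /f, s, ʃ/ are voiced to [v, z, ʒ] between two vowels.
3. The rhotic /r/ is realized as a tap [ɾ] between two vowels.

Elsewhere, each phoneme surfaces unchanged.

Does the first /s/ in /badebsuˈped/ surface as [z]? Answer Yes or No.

No

/s/ — between /b/ and /u/; rule 2 does not apply here → [s].
The actual realization is [s], not [z].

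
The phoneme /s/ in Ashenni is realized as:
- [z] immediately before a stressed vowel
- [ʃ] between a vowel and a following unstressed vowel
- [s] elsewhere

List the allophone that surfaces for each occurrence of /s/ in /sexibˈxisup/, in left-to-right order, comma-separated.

[s], [ʃ]

Occurrence 1 (position 1): no conditioning environment matches → elsewhere allophone [s].
Occurrence 2 (position 8): between a vowel and a following unstressed vowel → [ʃ].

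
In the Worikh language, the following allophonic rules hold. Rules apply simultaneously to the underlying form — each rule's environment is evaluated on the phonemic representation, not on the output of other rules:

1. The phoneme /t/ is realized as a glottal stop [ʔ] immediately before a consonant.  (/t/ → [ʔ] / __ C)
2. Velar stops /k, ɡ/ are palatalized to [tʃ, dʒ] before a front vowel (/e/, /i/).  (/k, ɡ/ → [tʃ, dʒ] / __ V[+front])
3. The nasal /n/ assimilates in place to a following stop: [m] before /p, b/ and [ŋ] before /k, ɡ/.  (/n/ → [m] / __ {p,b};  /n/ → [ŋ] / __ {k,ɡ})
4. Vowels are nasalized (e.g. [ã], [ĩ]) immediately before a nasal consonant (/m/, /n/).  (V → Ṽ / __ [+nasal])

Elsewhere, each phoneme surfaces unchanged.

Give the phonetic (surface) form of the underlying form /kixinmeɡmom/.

/k/ (word-initial): before a front vowel, so rule 2 applies → [tʃ].
/i/ (between /k/ and /x/): rule 4 targets it, but not before a nasal consonant → unchanged [i].
/x/ — not in any rule's target class → [x].
/i/ (between /x/ and /n/) occurs before a nasal consonant → [ĩ] by rule 4.
/n/ — between /i/ and /m/; rule 3 does not apply here → [n].
/m/ (between /n/ and /e/): no rule targets it → [m].
/e/ — between /m/ and /ɡ/; rule 4 does not apply here → [e].
/ɡ/ (between /e/ and /m/) is in the target of rule 2 but the environment (before a front vowel) is not met → [ɡ].
/m/ (between /ɡ/ and /o/): no rule targets it → [m].
/o/ (between /m/ and /m/) occurs before a nasal consonant → [õ] by rule 4.
/m/ (word-final) is unaffected → [m].

[tʃixĩnmeɡmõm]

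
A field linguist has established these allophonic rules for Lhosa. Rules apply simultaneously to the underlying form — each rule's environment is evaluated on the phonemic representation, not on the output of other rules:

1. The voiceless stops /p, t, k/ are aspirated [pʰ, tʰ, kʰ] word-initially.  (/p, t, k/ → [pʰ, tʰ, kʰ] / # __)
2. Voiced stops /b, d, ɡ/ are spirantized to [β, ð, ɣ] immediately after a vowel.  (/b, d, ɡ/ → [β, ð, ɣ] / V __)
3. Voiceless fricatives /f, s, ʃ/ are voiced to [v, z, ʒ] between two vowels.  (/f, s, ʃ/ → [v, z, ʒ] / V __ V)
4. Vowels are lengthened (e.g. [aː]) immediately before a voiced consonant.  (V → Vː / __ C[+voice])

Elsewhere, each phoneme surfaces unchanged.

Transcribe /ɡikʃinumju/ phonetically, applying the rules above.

/ɡ/ (word-initial) is in the target of rule 2 but the environment (immediately after a vowel) is not met → [ɡ].
/i/ — between /ɡ/ and /k/; rule 4 does not apply here → [i].
/k/ (between /i/ and /ʃ/) fails the environment for rule 1, so it stays [k].
/ʃ/ (between /k/ and /i/) is in the target of rule 3 but the environment (between two vowels) is not met → [ʃ].
/i/ meets the environment for rule 4 (before a voiced consonant) → [iː].
/n/ (between /i/ and /u/): no rule targets it → [n].
/u/ (between /n/ and /m/) occurs before a voiced consonant → [uː] by rule 4.
/m/ stays [m].
/j/ — not in any rule's target class → [j].
/u/ (word-final) fails the environment for rule 4, so it stays [u].

[ɡikʃiːnuːmju]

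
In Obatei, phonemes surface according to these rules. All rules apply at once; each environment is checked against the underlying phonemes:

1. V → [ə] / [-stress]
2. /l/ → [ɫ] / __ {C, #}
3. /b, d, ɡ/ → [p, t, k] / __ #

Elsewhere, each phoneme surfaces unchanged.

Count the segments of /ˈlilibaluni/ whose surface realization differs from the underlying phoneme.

4

Segments that undergo a rule: /i/ → [ə] (rule 1); /a/ → [ə] (rule 1); /u/ → [ə] (rule 1); /i/ → [ə] (rule 1).
All other segments surface unchanged.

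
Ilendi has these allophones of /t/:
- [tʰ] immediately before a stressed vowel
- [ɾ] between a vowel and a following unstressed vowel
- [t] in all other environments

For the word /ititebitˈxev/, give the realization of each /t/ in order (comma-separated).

Occurrence 1 (position 2): between a vowel and an unstressed vowel → [ɾ].
Occurrence 2 (position 4): between a vowel and an unstressed vowel → [ɾ].
Occurrence 3 (position 8): no conditioning environment matches → elsewhere allophone [t].

[ɾ], [ɾ], [t]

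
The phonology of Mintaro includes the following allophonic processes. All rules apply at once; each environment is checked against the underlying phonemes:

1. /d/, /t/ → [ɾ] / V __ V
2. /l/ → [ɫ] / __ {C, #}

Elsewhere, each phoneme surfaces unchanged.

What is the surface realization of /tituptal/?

[tiɾuptaɫ]

/t/ (word-initial) is in the target of rule 1 but the environment (between two vowels) is not met → [t].
/i/ (between /t/ and /t/): no rule targets it → [i].
/t/ (between /i/ and /u/): between two vowels, so rule 1 applies → [ɾ].
/u/ — not in any rule's target class → [u].
/p/ stays [p].
/t/ (between /p/ and /a/): rule 1 targets it, but not between two vowels → unchanged [t].
/a/ (between /t/ and /l/) is unaffected → [a].
/l/ (word-final) occurs word-finally or immediately before a consonant → [ɫ] by rule 2.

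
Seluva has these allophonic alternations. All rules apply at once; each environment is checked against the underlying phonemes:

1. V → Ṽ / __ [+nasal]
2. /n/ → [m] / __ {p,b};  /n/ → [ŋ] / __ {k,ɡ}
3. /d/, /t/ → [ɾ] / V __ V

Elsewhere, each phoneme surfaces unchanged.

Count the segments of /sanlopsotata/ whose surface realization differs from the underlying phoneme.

Segments that undergo a rule: /a/ → [ã] (rule 1); /t/ → [ɾ] (rule 3); /t/ → [ɾ] (rule 3).
All other segments surface unchanged.

3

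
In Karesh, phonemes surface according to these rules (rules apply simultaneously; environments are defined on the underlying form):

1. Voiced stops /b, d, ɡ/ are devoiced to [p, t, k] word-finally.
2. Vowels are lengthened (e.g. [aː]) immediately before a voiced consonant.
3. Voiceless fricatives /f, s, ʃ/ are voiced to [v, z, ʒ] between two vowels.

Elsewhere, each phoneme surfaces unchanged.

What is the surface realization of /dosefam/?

[dozevaːm]

/d/ (word-initial) is in the target of rule 1 but the environment (word-finally) is not met → [d].
/o/ — between /d/ and /s/; rule 2 does not apply here → [o].
/s/ — between /o/ and /e/, between two vowels — surfaces as [z] (rule 3).
/e/ (between /s/ and /f/) is in the target of rule 2 but the environment (before a voiced consonant) is not met → [e].
/f/ — between /e/ and /a/, between two vowels — surfaces as [v] (rule 3).
/a/ — between /f/ and /m/, before a voiced consonant — surfaces as [aː] (rule 2).
/m/ (word-final) is unaffected → [m].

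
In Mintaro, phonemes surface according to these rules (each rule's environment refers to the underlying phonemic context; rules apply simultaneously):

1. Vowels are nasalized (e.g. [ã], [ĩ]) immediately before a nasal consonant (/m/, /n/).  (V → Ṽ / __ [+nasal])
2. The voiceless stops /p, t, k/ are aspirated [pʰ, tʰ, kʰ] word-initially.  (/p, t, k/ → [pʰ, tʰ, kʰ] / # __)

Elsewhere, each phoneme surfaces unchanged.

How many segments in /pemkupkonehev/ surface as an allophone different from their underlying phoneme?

3

Segments that undergo a rule: /p/ → [pʰ] (rule 2); /e/ → [ẽ] (rule 1); /o/ → [õ] (rule 1).
All other segments surface unchanged.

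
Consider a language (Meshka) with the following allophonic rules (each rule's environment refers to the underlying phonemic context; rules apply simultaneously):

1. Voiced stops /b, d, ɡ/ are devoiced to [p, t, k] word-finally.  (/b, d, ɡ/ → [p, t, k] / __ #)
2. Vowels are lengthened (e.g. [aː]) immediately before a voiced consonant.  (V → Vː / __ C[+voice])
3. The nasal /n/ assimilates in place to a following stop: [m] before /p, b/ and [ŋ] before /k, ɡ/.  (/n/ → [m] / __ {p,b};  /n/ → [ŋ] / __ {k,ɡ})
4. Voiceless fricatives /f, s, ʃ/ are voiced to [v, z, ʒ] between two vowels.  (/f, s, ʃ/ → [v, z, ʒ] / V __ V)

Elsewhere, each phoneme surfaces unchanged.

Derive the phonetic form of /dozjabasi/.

/d/ (word-initial) is in the target of rule 1 but the environment (word-finally) is not met → [d].
/o/ (between /d/ and /z/) occurs before a voiced consonant → [oː] by rule 2.
/z/ (between /o/ and /j/): no rule targets it → [z].
/j/ — not in any rule's target class → [j].
/a/ — between /j/ and /b/, before a voiced consonant — surfaces as [aː] (rule 2).
/b/ (between /a/ and /a/) is in the target of rule 1 but the environment (word-finally) is not met → [b].
/a/ (between /b/ and /s/): rule 2 targets it, but not before a voiced consonant → unchanged [a].
/s/ meets the environment for rule 4 (between two vowels) → [z].
/i/ (word-final) is in the target of rule 2 but the environment (before a voiced consonant) is not met → [i].

[doːzjaːbazi]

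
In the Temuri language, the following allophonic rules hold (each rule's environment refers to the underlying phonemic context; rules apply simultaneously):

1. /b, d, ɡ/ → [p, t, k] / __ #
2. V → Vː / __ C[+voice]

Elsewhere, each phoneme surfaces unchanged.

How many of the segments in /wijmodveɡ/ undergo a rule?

4

Segments that undergo a rule: /i/ → [iː] (rule 2); /o/ → [oː] (rule 2); /e/ → [eː] (rule 2); /ɡ/ → [k] (rule 1).
All other segments surface unchanged.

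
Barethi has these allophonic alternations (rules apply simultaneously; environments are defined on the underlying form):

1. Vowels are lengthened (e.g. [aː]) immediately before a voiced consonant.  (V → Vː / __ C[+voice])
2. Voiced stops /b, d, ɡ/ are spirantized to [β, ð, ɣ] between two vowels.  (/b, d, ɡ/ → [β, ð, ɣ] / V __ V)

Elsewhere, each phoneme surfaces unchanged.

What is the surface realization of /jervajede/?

[jeːrvaːjeːðe]

/j/ — not in any rule's target class → [j].
/e/ meets the environment for rule 1 (before a voiced consonant) → [eː].
/r/ stays [r].
/v/ — not in any rule's target class → [v].
Rule 1 applies to /a/ (between /v/ and /j/: before a voiced consonant) → [aː].
/j/ — not in any rule's target class → [j].
/e/ meets the environment for rule 1 (before a voiced consonant) → [eː].
/d/ (between /e/ and /e/): between two vowels, so rule 2 applies → [ð].
/e/ (word-final) fails the environment for rule 1, so it stays [e].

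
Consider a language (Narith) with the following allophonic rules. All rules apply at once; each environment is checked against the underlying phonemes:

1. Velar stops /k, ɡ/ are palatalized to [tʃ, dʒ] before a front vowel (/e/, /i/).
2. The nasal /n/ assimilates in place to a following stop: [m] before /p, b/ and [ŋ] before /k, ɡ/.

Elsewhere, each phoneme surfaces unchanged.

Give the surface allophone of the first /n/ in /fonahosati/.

/n/ — between /o/ and /a/; rule 2 does not apply here → [n].

[n]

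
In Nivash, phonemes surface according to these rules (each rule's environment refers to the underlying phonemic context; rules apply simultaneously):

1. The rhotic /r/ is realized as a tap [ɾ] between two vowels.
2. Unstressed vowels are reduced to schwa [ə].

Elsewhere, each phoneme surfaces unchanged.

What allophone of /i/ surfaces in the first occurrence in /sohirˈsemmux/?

Rule 2 applies to /i/ (between /h/ and /r/: in an unstressed syllable) → [ə].

[ə]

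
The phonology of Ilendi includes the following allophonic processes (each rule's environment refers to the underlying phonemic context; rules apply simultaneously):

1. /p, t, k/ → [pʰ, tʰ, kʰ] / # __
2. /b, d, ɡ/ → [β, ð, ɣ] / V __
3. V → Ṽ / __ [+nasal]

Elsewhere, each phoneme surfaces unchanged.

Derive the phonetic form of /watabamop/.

[wataβãmop]

/w/ — not in any rule's target class → [w].
/a/ (between /w/ and /t/): rule 3 targets it, but not before a nasal consonant → unchanged [a].
/t/ (between /a/ and /a/) is in the target of rule 1 but the environment (word-initially) is not met → [t].
/a/ (between /t/ and /b/): rule 3 targets it, but not before a nasal consonant → unchanged [a].
/b/ meets the environment for rule 2 (immediately after a vowel) → [β].
Rule 3 applies to /a/ (between /b/ and /m/: before a nasal consonant) → [ã].
/m/ — not in any rule's target class → [m].
/o/ — between /m/ and /p/; rule 3 does not apply here → [o].
/p/ (word-final) is in the target of rule 1 but the environment (word-initially) is not met → [p].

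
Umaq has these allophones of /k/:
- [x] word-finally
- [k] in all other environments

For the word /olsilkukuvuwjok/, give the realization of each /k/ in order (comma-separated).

Occurrence 1 (position 6): no conditioning environment matches → elsewhere allophone [k].
Occurrence 2 (position 8): no conditioning environment matches → elsewhere allophone [k].
Occurrence 3 (position 15): word-finally → [x].

[k], [k], [x]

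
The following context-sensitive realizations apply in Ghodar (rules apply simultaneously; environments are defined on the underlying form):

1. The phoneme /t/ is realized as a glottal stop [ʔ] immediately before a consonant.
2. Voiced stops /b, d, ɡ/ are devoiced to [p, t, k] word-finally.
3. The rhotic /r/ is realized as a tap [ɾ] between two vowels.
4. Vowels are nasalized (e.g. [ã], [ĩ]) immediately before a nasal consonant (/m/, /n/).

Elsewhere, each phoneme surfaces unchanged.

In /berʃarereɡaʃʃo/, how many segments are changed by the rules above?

2

Segments that undergo a rule: /r/ → [ɾ] (rule 3); /r/ → [ɾ] (rule 3).
All other segments surface unchanged.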